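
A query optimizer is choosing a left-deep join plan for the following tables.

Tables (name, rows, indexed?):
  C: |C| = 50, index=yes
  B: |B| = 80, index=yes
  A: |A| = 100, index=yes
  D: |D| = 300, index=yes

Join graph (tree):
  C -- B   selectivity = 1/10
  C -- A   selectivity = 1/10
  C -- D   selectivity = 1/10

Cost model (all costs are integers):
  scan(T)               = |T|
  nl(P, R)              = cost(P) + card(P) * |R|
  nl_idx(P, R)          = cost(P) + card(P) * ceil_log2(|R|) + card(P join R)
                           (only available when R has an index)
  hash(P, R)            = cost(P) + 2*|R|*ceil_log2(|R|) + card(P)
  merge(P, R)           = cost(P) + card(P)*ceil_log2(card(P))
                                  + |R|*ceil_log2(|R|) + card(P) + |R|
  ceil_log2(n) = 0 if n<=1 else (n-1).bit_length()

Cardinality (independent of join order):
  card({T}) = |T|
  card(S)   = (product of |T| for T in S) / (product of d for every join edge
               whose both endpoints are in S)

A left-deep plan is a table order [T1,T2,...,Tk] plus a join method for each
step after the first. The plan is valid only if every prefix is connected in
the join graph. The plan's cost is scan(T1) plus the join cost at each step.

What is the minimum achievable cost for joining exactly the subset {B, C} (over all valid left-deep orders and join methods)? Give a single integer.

Selinger DP over subsets of {B,C}:
  {C}: scan cost=50, card=50
  {B}: scan cost=80, card=80
  {BC}: card=400; try (C,hash)→760, (B,nl_idx)→800, (C,nl_idx)→960, (B,merge)→1040, (C,merge)→1070, (B,hash)→1220 …(+2); best=760 via (C,hash)

760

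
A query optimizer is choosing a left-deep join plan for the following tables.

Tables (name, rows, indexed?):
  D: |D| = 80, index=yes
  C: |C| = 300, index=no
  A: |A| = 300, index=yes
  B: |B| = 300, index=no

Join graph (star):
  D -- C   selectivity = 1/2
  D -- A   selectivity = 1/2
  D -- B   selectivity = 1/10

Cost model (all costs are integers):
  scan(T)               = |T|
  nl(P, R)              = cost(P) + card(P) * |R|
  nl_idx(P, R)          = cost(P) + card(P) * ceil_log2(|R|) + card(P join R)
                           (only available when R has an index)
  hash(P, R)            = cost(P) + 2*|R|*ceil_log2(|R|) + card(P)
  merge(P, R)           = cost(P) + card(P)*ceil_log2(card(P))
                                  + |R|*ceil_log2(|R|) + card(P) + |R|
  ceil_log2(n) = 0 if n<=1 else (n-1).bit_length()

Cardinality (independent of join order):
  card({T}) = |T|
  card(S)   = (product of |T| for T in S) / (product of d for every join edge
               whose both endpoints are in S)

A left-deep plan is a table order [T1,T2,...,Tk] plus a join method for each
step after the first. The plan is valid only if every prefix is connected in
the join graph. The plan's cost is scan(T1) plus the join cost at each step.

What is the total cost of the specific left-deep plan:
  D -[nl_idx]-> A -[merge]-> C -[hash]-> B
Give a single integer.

step 1: scan D: cost=80, card=80
step 2: join A via nl_idx
    card(P join A) = 80*300/(2) = 12000
    cost = 80 + 80*9 + 12000 = 12800
step 3: join C via merge
    card(P join C) = 12000*300/(2) = 1800000
    cost = 12800 + 12000*14 + 300*9 + 12000 + 300 = 195800
step 4: join B via hash
    card(P join B) = 1800000*300/(10) = 54000000
    cost = 195800 + 2*300*9 + 1800000 = 2001200

2001200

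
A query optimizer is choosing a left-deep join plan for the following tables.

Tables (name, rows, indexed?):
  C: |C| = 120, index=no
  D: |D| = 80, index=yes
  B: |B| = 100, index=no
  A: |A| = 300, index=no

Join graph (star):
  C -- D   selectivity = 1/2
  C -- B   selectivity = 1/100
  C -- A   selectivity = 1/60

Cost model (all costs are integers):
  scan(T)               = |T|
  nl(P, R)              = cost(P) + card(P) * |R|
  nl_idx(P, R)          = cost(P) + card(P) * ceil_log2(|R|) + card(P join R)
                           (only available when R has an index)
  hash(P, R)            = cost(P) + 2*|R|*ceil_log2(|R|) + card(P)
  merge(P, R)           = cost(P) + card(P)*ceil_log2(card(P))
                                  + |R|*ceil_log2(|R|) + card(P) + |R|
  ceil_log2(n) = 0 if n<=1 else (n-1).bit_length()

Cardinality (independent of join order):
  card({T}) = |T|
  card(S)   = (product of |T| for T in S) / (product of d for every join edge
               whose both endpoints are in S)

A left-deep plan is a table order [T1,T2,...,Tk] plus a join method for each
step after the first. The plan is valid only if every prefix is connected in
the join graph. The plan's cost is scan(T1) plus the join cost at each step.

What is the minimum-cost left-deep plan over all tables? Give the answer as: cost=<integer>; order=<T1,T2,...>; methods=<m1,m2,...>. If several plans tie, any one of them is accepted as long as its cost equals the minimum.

cost=6000; order=A,C,B,D; methods=hash,hash,hash

Selinger DP (subsets sized 1..n):
  {C}: scan cost=120, card=120
  {D}: scan cost=80, card=80
  {B}: scan cost=100, card=100
  {A}: scan cost=300, card=300
  {CD}: card=4800; try (D,hash)→1360, (C,merge)→1680, (D,merge)→1720, (C,hash)→1840, (D,nl_idx)→5760, (C,nl)→9680 …(+1); best=1360 via (D,hash)
  {BC}: card=120; try (B,hash)→1640, (C,merge)→1860, (C,hash)→1880, (B,merge)→1880, (C,nl)→12100, (B,nl)→12120; best=1640 via (B,hash)
  {AC}: card=600; try (C,hash)→2280, (A,merge)→4080, (C,merge)→4260, (A,hash)→5640, (A,nl)→36120, (C,nl)→36300; best=2280 via (C,hash)
  {BCD}: card=4800; try (D,hash)→2880, (D,merge)→3240, (D,nl_idx)→7280, (B,hash)→7560, (D,nl)→11240, (B,merge)→69360 …(+1); best=2880 via (D,hash)
  {ACD}: card=24000; try (D,hash)→4000, (D,merge)→9520, (A,hash)→11560, (D,nl_idx)→30480, (D,nl)→50280, (A,merge)→71560 …(+1); best=4000 via (D,hash)
  {ABC}: card=600; try (B,hash)→4280, (A,merge)→5600, (A,hash)→7160, (B,merge)→9680, (A,nl)→37640, (B,nl)→62280; best=4280 via (B,hash)
  {ABCD}: card=24000; try (D,hash)→6000, (D,merge)→11520, (A,hash)→13080, (B,hash)→29400, (D,nl_idx)→32480, (D,nl)→52280 …(+4); best=6000 via (D,hash)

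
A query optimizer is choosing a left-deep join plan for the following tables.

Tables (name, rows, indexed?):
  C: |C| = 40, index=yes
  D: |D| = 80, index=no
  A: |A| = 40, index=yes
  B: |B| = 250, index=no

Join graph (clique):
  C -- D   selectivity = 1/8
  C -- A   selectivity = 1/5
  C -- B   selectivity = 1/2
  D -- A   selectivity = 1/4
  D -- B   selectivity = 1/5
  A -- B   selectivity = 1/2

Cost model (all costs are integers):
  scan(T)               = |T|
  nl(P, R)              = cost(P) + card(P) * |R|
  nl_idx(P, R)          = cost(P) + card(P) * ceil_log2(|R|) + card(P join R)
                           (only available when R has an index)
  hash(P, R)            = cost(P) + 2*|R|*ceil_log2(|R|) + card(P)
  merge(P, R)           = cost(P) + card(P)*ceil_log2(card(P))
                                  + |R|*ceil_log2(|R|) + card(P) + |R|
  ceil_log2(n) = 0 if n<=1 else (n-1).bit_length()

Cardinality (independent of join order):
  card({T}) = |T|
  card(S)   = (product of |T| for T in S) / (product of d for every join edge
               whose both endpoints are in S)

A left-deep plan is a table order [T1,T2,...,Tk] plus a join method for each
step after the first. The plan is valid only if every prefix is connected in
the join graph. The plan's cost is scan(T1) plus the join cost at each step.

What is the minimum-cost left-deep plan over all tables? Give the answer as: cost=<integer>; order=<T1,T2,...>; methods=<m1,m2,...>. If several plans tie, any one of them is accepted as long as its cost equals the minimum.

Selinger DP (subsets sized 1..n):
  {C}: scan cost=40, card=40
  {D}: scan cost=80, card=80
  {A}: scan cost=40, card=40
  {B}: scan cost=250, card=250
  {CD}: card=400; try (C,hash)→640, (D,merge)→960, (C,nl_idx)→960, (C,merge)→1000, (D,hash)→1200, (D,nl)→3240 …(+1); best=640 via (C,hash)
  {AC}: card=320; try (C,hash)→560, (A,hash)→560, (C,merge)→600, (C,nl_idx)→600, (A,merge)→600, (A,nl_idx)→600 …(+2); best=560 via (C,hash)
  {BC}: card=5000; try (C,hash)→980, (B,merge)→2570, (C,merge)→2780, (B,hash)→4080, (C,nl_idx)→6750, (B,nl)→10040 …(+1); best=980 via (C,hash)
  {AD}: card=800; try (A,hash)→640, (D,merge)→960, (A,merge)→1000, (D,hash)→1200, (A,nl_idx)→1360, (D,nl)→3240 …(+1); best=640 via (A,hash)
  {BD}: card=4000; try (D,hash)→1620, (B,merge)→2970, (D,merge)→3140, (B,hash)→4160, (B,nl)→20080, (D,nl)→20250; best=1620 via (D,hash)
  {AB}: card=5000; try (A,hash)→980, (B,merge)→2570, (A,merge)→2780, (B,hash)→4080, (A,nl_idx)→6750, (B,nl)→10040 …(+1); best=980 via (A,hash)
  {ACD}: card=800; try (A,hash)→1520, (C,hash)→1920, (D,hash)→2000, (A,nl_idx)→3840, (D,merge)→4400, (A,merge)→4920 …(+5); best=1520 via (A,hash)
  {BCD}: card=10000; try (B,hash)→5040, (C,hash)→6100, (B,merge)→6890, (D,hash)→7100, (C,nl_idx)→35620, (C,merge)→53900 …(+4); best=5040 via (B,hash)
  {ABC}: card=20000; try (B,hash)→4880, (B,merge)→6010, (C,hash)→6460, (A,hash)→6460, (C,nl_idx)→50980, (A,nl_idx)→50980 …(+5); best=4880 via (B,hash)
  {ABD}: card=20000; try (B,hash)→5440, (A,hash)→6100, (D,hash)→7100, (B,merge)→11690, (A,nl_idx)→45620, (A,merge)→53900 …(+4); best=5440 via (B,hash)
  {ABCD}: card=10000; try (B,hash)→6320, (B,merge)→12570, (A,hash)→15520, (C,hash)→25920, (D,hash)→26000, (A,nl_idx)→75040 …(+8); best=6320 via (B,hash)

cost=6320; order=D,C,A,B; methods=hash,hash,hash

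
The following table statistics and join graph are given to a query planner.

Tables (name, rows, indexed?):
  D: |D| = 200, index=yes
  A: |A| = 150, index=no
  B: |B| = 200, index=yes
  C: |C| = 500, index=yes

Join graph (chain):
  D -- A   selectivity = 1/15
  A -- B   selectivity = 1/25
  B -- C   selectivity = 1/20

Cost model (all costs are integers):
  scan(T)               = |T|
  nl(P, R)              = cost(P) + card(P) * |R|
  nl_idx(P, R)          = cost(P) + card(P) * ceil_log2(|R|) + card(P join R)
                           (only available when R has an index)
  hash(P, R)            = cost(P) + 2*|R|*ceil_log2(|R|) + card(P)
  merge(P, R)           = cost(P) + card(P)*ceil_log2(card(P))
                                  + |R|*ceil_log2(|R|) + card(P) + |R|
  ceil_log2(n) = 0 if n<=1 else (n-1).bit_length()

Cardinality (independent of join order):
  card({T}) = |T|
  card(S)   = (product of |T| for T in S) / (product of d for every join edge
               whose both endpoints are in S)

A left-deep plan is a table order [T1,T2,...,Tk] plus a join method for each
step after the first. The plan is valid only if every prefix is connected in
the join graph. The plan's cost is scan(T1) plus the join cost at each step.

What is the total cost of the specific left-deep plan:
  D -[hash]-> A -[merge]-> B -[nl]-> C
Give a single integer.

8028600

step 1: scan D: cost=200, card=200
step 2: join A via hash
    card(P join A) = 200*150/(15) = 2000
    cost = 200 + 2*150*8 + 200 = 2800
step 3: join B via merge
    card(P join B) = 2000*200/(25) = 16000
    cost = 2800 + 2000*11 + 200*8 + 2000 + 200 = 28600
step 4: join C via nl
    card(P join C) = 16000*500/(20) = 400000
    cost = 28600 + 16000*500 = 8028600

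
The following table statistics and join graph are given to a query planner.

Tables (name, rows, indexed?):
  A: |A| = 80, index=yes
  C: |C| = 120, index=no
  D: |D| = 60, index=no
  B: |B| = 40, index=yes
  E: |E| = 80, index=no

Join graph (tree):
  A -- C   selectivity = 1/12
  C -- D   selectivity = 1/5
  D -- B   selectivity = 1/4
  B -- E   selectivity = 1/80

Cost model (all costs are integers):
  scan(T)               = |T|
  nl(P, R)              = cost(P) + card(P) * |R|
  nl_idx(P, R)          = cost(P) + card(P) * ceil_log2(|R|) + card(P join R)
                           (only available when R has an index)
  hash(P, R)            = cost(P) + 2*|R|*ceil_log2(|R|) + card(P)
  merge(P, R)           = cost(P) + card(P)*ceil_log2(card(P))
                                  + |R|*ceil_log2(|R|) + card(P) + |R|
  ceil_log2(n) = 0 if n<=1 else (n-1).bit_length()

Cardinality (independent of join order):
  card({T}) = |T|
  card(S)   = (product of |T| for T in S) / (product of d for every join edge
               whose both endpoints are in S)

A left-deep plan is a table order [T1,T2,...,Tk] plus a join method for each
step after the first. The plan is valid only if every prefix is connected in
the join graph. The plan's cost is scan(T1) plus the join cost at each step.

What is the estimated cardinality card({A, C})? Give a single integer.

Tables in S: A(80), C(120)
Edges inside S: A-C(d=12)
numerator = 80 * 120 = 9600
denominator = 12 = 12
card(S) = 9600 / 12 = 800

800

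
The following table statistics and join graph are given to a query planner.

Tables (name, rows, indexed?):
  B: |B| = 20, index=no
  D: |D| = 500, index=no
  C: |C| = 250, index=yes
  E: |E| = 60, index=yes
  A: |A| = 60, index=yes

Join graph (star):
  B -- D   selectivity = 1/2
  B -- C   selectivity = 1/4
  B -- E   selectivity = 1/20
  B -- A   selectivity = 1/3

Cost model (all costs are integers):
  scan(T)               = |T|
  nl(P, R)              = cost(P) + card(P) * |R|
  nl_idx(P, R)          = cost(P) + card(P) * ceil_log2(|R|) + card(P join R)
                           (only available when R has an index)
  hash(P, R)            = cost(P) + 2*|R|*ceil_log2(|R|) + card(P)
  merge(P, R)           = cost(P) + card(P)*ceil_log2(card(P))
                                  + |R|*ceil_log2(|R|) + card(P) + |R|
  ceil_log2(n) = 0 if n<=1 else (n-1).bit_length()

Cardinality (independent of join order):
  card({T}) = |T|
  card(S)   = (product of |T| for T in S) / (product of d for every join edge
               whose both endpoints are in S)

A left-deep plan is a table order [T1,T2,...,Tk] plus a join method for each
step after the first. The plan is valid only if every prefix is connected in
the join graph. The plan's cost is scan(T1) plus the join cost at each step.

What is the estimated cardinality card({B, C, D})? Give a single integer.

312500

Tables in S: B(20), C(250), D(500)
Edges inside S: B-D(d=2), B-C(d=4)
numerator = 20 * 250 * 500 = 2500000
denominator = 2 * 4 = 8
card(S) = 2500000 / 8 = 312500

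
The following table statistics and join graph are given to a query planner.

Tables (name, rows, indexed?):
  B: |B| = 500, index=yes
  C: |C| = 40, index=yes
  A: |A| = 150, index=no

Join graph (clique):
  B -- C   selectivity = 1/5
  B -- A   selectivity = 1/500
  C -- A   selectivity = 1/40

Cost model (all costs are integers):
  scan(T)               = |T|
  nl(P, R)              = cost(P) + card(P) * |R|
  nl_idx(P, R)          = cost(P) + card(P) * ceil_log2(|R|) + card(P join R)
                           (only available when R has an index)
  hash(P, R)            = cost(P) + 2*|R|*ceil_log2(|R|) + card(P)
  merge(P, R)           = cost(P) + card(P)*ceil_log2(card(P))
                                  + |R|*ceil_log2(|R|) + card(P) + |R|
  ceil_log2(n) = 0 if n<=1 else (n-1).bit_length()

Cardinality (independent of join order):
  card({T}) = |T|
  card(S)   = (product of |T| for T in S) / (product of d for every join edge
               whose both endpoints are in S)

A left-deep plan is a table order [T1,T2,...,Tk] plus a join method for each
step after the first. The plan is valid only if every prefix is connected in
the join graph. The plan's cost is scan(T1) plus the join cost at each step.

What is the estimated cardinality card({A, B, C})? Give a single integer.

Tables in S: A(150), B(500), C(40)
Edges inside S: B-C(d=5), B-A(d=500), C-A(d=40)
numerator = 150 * 500 * 40 = 3000000
denominator = 5 * 500 * 40 = 100000
card(S) = 3000000 / 100000 = 30

30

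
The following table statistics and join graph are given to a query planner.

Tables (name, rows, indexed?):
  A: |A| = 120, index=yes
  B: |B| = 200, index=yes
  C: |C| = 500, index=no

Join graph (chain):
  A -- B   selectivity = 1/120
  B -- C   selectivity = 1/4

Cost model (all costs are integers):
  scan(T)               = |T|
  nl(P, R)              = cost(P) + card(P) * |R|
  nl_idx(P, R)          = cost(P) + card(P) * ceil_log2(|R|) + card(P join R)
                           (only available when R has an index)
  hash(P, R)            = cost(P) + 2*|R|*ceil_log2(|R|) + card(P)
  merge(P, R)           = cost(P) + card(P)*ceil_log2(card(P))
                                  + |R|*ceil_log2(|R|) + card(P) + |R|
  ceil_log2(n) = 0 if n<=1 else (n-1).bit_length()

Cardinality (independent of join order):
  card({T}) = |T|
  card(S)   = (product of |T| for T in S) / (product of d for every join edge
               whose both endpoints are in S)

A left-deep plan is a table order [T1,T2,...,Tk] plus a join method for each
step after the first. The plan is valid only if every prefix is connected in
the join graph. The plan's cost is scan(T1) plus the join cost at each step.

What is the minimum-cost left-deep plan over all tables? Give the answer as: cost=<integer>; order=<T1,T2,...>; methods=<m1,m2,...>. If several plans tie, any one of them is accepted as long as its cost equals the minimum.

cost=8080; order=A,B,C; methods=nl_idx,merge

Selinger DP (subsets sized 1..n):
  {A}: scan cost=120, card=120
  {B}: scan cost=200, card=200
  {C}: scan cost=500, card=500
  {AB}: card=200; try (B,nl_idx)→1280, (A,nl_idx)→1800, (A,hash)→2080, (B,merge)→2880, (A,merge)→2960, (B,hash)→3440 …(+2); best=1280 via (B,nl_idx)
  {BC}: card=25000; try (B,hash)→4200, (C,merge)→7000, (B,merge)→7300, (C,hash)→9400, (B,nl_idx)→29500, (C,nl)→100200 …(+1); best=4200 via (B,hash)
  {ABC}: card=25000; try (C,merge)→8080, (C,hash)→10480, (A,hash)→30880, (C,nl)→101280, (A,nl_idx)→204200, (A,merge)→405160 …(+1); best=8080 via (C,merge)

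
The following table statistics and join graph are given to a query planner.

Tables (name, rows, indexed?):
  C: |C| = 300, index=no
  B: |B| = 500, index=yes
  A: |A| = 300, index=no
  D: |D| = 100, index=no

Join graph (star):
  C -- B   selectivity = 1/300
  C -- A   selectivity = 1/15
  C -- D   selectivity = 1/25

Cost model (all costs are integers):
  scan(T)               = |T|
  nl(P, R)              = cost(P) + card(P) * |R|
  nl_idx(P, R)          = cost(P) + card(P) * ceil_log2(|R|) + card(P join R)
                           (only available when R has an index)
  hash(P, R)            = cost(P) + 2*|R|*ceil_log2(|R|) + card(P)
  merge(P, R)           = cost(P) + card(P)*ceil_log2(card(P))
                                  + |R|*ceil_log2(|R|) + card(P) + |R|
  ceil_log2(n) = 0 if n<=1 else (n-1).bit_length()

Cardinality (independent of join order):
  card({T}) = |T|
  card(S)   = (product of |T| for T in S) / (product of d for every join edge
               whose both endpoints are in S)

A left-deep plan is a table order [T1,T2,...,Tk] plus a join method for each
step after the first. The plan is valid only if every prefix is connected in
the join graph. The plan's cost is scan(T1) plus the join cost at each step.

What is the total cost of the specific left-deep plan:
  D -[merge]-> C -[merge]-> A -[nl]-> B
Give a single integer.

12021300

step 1: scan D: cost=100, card=100
step 2: join C via merge
    card(P join C) = 100*300/(25) = 1200
    cost = 100 + 100*7 + 300*9 + 100 + 300 = 3900
step 3: join A via merge
    card(P join A) = 1200*300/(15) = 24000
    cost = 3900 + 1200*11 + 300*9 + 1200 + 300 = 21300
step 4: join B via nl
    card(P join B) = 24000*500/(300) = 40000
    cost = 21300 + 24000*500 = 12021300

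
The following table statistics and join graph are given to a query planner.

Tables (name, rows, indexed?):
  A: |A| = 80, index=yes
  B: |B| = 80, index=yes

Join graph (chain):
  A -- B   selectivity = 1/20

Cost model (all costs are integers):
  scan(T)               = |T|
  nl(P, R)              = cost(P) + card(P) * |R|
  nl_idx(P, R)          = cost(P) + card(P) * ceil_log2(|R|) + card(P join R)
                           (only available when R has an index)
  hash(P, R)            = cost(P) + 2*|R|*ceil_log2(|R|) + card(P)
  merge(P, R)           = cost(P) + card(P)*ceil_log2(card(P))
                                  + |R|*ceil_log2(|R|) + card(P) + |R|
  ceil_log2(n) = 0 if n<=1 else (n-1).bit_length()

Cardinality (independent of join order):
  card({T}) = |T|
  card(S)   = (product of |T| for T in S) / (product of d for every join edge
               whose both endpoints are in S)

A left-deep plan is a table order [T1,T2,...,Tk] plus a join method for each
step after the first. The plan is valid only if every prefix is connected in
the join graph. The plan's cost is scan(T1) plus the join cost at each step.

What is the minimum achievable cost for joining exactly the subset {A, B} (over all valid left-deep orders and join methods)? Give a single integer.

960

Selinger DP over subsets of {A,B}:
  {A}: scan cost=80, card=80
  {B}: scan cost=80, card=80
  {AB}: card=320; try (B,nl_idx)→960, (A,nl_idx)→960, (B,hash)→1280, (A,hash)→1280, (B,merge)→1360, (A,merge)→1360 …(+2); best=960 via (B,nl_idx)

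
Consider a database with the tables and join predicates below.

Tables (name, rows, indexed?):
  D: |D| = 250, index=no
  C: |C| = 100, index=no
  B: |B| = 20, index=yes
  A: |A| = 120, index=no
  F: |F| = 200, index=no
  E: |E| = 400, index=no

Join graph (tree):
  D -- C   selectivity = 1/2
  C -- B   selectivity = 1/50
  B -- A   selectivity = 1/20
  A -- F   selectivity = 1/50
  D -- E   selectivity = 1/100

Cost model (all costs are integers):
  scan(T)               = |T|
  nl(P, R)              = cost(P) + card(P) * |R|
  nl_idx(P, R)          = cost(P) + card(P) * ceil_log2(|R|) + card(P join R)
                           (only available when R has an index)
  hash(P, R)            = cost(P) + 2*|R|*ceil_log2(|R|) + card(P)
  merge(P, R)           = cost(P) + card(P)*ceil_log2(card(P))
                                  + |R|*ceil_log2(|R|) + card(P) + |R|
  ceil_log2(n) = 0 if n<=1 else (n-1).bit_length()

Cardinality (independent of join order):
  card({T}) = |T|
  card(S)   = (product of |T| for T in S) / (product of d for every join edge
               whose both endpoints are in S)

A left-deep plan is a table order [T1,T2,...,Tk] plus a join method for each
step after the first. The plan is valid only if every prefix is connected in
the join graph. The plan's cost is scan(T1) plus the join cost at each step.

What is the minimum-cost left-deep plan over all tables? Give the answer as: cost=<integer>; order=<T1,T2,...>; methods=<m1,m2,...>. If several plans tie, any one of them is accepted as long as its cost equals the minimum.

Selinger DP (subsets sized 1..n):
  {D}: scan cost=250, card=250
  {C}: scan cost=100, card=100
  {B}: scan cost=20, card=20
  {A}: scan cost=120, card=120
  {F}: scan cost=200, card=200
  {E}: scan cost=400, card=400
  {CD}: card=12500; try (C,hash)→1900, (D,merge)→3150, (C,merge)→3300, (D,hash)→4200, (D,nl)→25100, (C,nl)→25250; best=1900 via (C,hash)
  {DE}: card=1000; try (D,hash)→4800, (E,merge)→6500, (D,merge)→6650, (E,hash)→7700, (E,nl)→100250, (D,nl)→100400; best=4800 via (D,hash)
  {BC}: card=40; try (B,hash)→400, (B,nl_idx)→640, (C,merge)→940, (B,merge)→1020, (C,hash)→1440, (C,nl)→2020 …(+1); best=400 via (B,hash)
  {AB}: card=120; try (B,hash)→440, (B,nl_idx)→840, (A,merge)→1100, (B,merge)→1200, (A,hash)→1720, (A,nl)→2420 …(+1); best=440 via (B,hash)
  {AF}: card=480; try (A,hash)→2080, (F,merge)→2880, (A,merge)→2960, (F,hash)→3440, (F,nl)→24120, (A,nl)→24200; best=2080 via (A,hash)
  {BCD}: card=5000; try (D,merge)→2930, (D,hash)→4440, (D,nl)→10400, (B,hash)→14600, (B,nl_idx)→69400, (B,merge)→189520 …(+1); best=2930 via (D,merge)
  {CDE}: card=50000; try (C,hash)→7200, (C,merge)→16600, (E,hash)→21600, (C,nl)→104800, (E,merge)→193400, (E,nl)→5001900; best=7200 via (C,hash)
  {ABC}: card=240; try (A,merge)→1640, (C,hash)→1960, (A,hash)→2120, (C,merge)→2200, (A,nl)→5200, (C,nl)→12440; best=1640 via (A,merge)
  {ABF}: card=480; try (B,hash)→2760, (F,merge)→3200, (F,hash)→3760, (B,nl_idx)→4960, (B,merge)→7000, (B,nl)→11680 …(+1); best=2760 via (B,hash)
  {ABCD}: card=30000; try (D,hash)→5880, (D,merge)→6050, (A,hash)→9610, (D,nl)→61640, (A,merge)→73890, (A,nl)→602930; best=5880 via (D,hash)
  {BCDE}: card=20000; try (E,hash)→15130, (B,hash)→57400, (E,merge)→76930, (B,nl_idx)→277200, (B,merge)→857320, (B,nl)→1007200 …(+1); best=15130 via (E,hash)
  {ABCF}: card=960; try (C,hash)→4640, (F,hash)→5080, (F,merge)→5600, (C,merge)→8360, (F,nl)→49640, (C,nl)→50760; best=4640 via (C,hash)
  {ABCDF}: card=120000; try (D,hash)→9600, (D,merge)→17450, (F,hash)→39080, (D,nl)→244640, (F,merge)→487680, (F,nl)→6005880; best=9600 via (D,hash)
  {ABCDE}: card=120000; try (A,hash)→36810, (E,hash)→43080, (A,merge)→336090, (E,merge)→489880, (A,nl)→2415130, (E,nl)→12005880; best=36810 via (A,hash)
  {ABCDEF}: card=480000; try (E,hash)→136800, (F,hash)→160010, (E,merge)→2173600, (F,merge)→2198610, (F,nl)→24036810, (E,nl)→48009600; best=136800 via (E,hash)

cost=136800; order=F,A,B,C,D,E; methods=hash,hash,hash,hash,hash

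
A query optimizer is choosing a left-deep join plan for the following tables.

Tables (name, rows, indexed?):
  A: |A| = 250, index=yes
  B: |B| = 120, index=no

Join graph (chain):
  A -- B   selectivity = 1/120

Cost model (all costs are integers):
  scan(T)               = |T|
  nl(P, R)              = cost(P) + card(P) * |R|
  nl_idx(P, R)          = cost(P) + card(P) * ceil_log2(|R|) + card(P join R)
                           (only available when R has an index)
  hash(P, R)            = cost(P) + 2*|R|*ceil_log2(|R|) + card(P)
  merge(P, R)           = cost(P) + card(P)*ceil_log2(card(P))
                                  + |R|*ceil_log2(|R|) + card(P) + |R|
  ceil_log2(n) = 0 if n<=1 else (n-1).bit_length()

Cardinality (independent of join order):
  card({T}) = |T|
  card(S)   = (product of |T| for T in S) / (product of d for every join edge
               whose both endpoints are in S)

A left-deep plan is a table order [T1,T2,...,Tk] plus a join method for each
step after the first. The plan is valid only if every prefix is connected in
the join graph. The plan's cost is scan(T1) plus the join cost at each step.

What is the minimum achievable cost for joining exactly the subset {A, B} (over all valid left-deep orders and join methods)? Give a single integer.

1330

Selinger DP over subsets of {A,B}:
  {A}: scan cost=250, card=250
  {B}: scan cost=120, card=120
  {AB}: card=250; try (A,nl_idx)→1330, (B,hash)→2180, (A,merge)→3330, (B,merge)→3460, (A,hash)→4240, (A,nl)→30120 …(+1); best=1330 via (A,nl_idx)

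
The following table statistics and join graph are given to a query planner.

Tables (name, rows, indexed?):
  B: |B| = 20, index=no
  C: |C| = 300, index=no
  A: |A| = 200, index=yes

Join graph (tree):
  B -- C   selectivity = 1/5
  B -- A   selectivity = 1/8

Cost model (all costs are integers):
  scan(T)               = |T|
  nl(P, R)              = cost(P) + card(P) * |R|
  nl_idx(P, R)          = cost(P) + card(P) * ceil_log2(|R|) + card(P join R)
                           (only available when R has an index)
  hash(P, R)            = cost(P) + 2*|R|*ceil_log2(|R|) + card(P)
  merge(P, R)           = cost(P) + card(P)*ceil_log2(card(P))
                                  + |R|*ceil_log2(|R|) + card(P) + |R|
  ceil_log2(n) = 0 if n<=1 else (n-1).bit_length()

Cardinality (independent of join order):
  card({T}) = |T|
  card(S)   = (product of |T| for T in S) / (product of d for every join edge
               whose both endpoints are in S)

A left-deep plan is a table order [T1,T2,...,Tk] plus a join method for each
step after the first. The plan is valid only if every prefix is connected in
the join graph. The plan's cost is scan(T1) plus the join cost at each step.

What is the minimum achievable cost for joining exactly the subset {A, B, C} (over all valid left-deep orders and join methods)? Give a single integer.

Selinger DP over subsets of {A,B,C}:
  {B}: scan cost=20, card=20
  {C}: scan cost=300, card=300
  {A}: scan cost=200, card=200
  {BC}: card=1200; try (B,hash)→800, (C,merge)→3140, (B,merge)→3420, (C,hash)→5440, (C,nl)→6020, (B,nl)→6300; best=800 via (B,hash)
  {AB}: card=500; try (B,hash)→600, (A,nl_idx)→680, (A,merge)→1940, (B,merge)→2120, (A,hash)→3240, (A,nl)→4020 …(+1); best=600 via (B,hash)
  {ABC}: card=30000; try (A,hash)→5200, (C,hash)→6500, (C,merge)→8600, (A,merge)→17000, (A,nl_idx)→40400, (C,nl)→150600 …(+1); best=5200 via (A,hash)

5200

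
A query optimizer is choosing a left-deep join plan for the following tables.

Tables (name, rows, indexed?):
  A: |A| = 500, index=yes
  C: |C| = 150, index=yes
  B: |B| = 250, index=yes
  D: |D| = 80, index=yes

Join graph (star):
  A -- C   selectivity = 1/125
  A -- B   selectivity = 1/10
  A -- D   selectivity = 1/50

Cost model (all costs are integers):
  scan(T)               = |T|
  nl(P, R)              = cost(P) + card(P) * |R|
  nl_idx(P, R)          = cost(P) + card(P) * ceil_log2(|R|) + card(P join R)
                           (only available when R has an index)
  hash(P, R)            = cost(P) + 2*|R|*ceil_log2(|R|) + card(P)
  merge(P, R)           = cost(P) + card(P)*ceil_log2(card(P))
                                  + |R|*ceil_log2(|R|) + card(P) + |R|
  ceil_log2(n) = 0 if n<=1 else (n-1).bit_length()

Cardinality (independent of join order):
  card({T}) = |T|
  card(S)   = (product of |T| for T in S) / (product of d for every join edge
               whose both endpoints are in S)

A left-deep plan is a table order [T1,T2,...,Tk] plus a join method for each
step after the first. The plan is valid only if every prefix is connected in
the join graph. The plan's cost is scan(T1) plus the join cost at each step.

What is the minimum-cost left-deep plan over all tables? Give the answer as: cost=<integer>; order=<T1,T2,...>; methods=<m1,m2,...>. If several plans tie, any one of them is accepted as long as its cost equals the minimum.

cost=8780; order=C,A,D,B; methods=nl_idx,hash,hash

Selinger DP (subsets sized 1..n):
  {A}: scan cost=500, card=500
  {C}: scan cost=150, card=150
  {B}: scan cost=250, card=250
  {D}: scan cost=80, card=80
  {AC}: card=600; try (A,nl_idx)→2100, (C,hash)→3400, (C,nl_idx)→5100, (A,merge)→6500, (C,merge)→6850, (A,hash)→9300 …(+2); best=2100 via (A,nl_idx)
  {AB}: card=12500; try (B,hash)→5000, (A,merge)→7500, (B,merge)→7750, (A,hash)→9500, (A,nl_idx)→15000, (B,nl_idx)→17000 …(+2); best=5000 via (B,hash)
  {AD}: card=800; try (A,nl_idx)→1600, (D,hash)→2120, (D,nl_idx)→4800, (A,merge)→5720, (D,merge)→6140, (A,hash)→9160 …(+2); best=1600 via (A,nl_idx)
  {ABC}: card=15000; try (B,hash)→6700, (B,merge)→10950, (C,hash)→19900, (B,nl_idx)→21900, (C,nl_idx)→120000, (B,nl)→152100 …(+2); best=6700 via (B,hash)
  {ACD}: card=960; try (D,hash)→3820, (C,hash)→4800, (D,nl_idx)→7260, (C,nl_idx)→8960, (D,merge)→9340, (C,merge)→11750 …(+2); best=3820 via (D,hash)
  {ABD}: card=20000; try (B,hash)→6400, (B,merge)→12650, (D,hash)→18620, (B,nl_idx)→28000, (D,nl_idx)→112500, (D,merge)→193140 …(+2); best=6400 via (B,hash)
  {ABCD}: card=24000; try (B,hash)→8780, (B,merge)→16630, (D,hash)→22820, (C,hash)→28800, (B,nl_idx)→35500, (D,nl_idx)→135700 …(+6); best=8780 via (B,hash)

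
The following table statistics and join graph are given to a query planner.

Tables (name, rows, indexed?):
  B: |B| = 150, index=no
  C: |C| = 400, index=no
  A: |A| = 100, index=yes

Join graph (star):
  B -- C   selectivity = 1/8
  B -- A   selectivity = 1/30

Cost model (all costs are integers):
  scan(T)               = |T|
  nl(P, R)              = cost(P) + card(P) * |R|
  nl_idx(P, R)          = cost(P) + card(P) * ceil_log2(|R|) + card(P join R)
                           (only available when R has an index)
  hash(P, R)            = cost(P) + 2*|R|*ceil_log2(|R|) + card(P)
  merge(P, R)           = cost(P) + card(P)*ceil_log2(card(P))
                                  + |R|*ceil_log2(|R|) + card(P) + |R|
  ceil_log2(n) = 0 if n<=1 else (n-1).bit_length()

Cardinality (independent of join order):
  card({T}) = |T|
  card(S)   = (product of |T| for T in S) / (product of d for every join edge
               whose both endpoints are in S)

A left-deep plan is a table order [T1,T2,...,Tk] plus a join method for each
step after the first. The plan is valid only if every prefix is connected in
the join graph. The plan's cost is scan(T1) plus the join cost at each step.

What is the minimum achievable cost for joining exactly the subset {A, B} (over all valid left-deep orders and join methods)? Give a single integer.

1700

Selinger DP over subsets of {A,B}:
  {B}: scan cost=150, card=150
  {A}: scan cost=100, card=100
  {AB}: card=500; try (A,hash)→1700, (A,nl_idx)→1700, (B,merge)→2250, (A,merge)→2300, (B,hash)→2600, (B,nl)→15100 …(+1); best=1700 via (A,hash)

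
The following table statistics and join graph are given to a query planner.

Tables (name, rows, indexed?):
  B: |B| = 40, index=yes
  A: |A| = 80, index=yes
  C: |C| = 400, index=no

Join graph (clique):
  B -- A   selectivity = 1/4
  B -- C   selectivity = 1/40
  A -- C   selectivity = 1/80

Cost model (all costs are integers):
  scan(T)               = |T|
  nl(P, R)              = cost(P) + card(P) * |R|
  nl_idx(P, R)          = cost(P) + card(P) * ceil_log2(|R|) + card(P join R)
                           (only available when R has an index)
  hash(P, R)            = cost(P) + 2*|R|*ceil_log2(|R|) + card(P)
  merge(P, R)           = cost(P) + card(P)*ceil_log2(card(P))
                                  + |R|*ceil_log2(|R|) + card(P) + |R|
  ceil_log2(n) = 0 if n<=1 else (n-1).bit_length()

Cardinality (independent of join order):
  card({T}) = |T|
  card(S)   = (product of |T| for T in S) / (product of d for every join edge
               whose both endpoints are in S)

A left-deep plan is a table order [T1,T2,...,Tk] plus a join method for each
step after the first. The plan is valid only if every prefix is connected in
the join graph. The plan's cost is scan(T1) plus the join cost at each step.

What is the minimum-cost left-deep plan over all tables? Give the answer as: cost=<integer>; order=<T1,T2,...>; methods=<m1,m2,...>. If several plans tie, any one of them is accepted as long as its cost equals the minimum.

Selinger DP (subsets sized 1..n):
  {B}: scan cost=40, card=40
  {A}: scan cost=80, card=80
  {C}: scan cost=400, card=400
  {AB}: card=800; try (B,hash)→640, (A,merge)→960, (B,merge)→1000, (A,nl_idx)→1120, (A,hash)→1200, (B,nl_idx)→1360 …(+2); best=640 via (B,hash)
  {BC}: card=400; try (B,hash)→1280, (B,nl_idx)→3200, (C,merge)→4320, (B,merge)→4680, (C,hash)→7280, (C,nl)→16040 …(+1); best=1280 via (B,hash)
  {AC}: card=400; try (A,hash)→1920, (A,nl_idx)→3600, (C,merge)→4720, (A,merge)→5040, (C,hash)→7360, (C,nl)→32080 …(+1); best=1920 via (A,hash)
  {ABC}: card=100; try (B,hash)→2800, (A,hash)→2800, (A,nl_idx)→4180, (B,nl_idx)→4420, (A,merge)→5920, (B,merge)→6200 …(+5); best=2800 via (B,hash)

cost=2800; order=C,A,B; methods=hash,hash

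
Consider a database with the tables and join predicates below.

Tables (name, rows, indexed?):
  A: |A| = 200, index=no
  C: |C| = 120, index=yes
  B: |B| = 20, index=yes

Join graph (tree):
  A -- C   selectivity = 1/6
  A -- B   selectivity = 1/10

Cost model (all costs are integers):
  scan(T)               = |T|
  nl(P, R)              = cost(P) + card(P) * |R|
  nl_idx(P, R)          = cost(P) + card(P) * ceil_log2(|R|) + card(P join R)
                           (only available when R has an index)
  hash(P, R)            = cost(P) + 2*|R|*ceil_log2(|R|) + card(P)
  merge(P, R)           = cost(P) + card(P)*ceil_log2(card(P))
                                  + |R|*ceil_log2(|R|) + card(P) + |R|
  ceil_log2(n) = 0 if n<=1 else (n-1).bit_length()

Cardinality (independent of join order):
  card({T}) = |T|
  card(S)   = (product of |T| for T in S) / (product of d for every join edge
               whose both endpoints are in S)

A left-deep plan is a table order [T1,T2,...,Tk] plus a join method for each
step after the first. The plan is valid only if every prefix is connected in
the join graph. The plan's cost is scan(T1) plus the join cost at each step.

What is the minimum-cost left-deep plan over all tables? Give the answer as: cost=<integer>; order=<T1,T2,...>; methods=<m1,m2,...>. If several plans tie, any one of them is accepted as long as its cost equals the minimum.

cost=2680; order=A,B,C; methods=hash,hash

Selinger DP (subsets sized 1..n):
  {A}: scan cost=200, card=200
  {C}: scan cost=120, card=120
  {B}: scan cost=20, card=20
  {AC}: card=4000; try (C,hash)→2080, (A,merge)→2880, (C,merge)→2960, (A,hash)→3440, (C,nl_idx)→5600, (A,nl)→24120 …(+1); best=2080 via (C,hash)
  {AB}: card=400; try (B,hash)→600, (B,nl_idx)→1600, (A,merge)→1940, (B,merge)→2120, (A,hash)→3240, (A,nl)→4020 …(+1); best=600 via (B,hash)
  {ABC}: card=8000; try (C,hash)→2680, (C,merge)→5560, (B,hash)→6280, (C,nl_idx)→11400, (B,nl_idx)→30080, (C,nl)→48600 …(+2); best=2680 via (C,hash)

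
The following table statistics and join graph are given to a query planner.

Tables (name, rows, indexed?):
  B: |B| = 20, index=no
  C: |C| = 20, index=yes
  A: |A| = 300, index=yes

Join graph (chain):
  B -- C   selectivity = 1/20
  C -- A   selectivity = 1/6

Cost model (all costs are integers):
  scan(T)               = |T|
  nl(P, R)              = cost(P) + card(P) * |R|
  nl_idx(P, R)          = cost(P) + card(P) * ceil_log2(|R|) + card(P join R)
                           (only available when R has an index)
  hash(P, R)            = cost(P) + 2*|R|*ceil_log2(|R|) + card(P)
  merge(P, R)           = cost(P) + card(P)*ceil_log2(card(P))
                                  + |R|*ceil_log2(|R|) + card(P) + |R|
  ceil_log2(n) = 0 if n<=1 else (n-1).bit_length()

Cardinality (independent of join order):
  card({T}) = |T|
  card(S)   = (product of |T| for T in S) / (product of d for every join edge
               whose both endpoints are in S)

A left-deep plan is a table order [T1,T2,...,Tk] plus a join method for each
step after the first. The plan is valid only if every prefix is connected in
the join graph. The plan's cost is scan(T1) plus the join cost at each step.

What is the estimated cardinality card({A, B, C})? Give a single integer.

1000

Tables in S: A(300), B(20), C(20)
Edges inside S: B-C(d=20), C-A(d=6)
numerator = 300 * 20 * 20 = 120000
denominator = 20 * 6 = 120
card(S) = 120000 / 120 = 1000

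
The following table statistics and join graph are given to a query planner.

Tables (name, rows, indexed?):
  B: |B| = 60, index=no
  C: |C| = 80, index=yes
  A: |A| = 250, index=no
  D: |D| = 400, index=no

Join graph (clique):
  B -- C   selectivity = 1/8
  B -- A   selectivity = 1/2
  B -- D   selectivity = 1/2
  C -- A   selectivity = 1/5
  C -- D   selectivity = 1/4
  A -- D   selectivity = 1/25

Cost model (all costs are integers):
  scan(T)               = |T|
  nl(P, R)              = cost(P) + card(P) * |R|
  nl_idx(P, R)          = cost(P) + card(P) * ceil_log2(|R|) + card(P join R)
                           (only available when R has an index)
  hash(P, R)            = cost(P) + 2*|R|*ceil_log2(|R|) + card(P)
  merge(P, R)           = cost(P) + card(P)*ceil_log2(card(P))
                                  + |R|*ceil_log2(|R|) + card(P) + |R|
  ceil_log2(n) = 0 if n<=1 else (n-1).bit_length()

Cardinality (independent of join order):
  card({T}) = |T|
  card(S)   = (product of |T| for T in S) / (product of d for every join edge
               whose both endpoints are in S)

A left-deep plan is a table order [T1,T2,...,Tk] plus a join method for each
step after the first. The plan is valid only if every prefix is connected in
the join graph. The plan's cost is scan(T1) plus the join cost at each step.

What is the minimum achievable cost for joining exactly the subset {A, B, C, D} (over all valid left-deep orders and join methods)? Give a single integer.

26640

Selinger DP over subsets of {A,B,C,D}:
  {B}: scan cost=60, card=60
  {C}: scan cost=80, card=80
  {A}: scan cost=250, card=250
  {D}: scan cost=400, card=400
  {BC}: card=600; try (B,hash)→880, (C,nl_idx)→1080, (C,merge)→1120, (B,merge)→1140, (C,hash)→1240, (C,nl)→4860 …(+1); best=880 via (B,hash)
  {AB}: card=7500; try (B,hash)→1220, (A,merge)→2730, (B,merge)→2920, (A,hash)→4120, (A,nl)→15060, (B,nl)→15250; best=1220 via (B,hash)
  {BD}: card=12000; try (B,hash)→1520, (D,merge)→4480, (B,merge)→4820, (D,hash)→7320, (D,nl)→24060, (B,nl)→24400; best=1520 via (B,hash)
  {AC}: card=4000; try (C,hash)→1620, (A,merge)→2970, (C,merge)→3140, (A,hash)→4160, (C,nl_idx)→6000, (A,nl)→20080 …(+1); best=1620 via (C,hash)
  {CD}: card=8000; try (C,hash)→1920, (D,merge)→4720, (C,merge)→5040, (D,hash)→7360, (C,nl_idx)→11200, (D,nl)→32080 …(+1); best=1920 via (C,hash)
  {AD}: card=4000; try (A,hash)→4800, (D,merge)→6500, (A,merge)→6650, (D,hash)→7700, (D,nl)→100250, (A,nl)→100400; best=4800 via (A,hash)
  {ABC}: card=15000; try (A,hash)→5480, (B,hash)→6340, (A,merge)→9730, (C,hash)→9840, (B,merge)→54040, (C,nl_idx)→68720 …(+4); best=5480 via (A,hash)
  {BCD}: card=30000; try (D,hash)→8680, (B,hash)→10640, (D,merge)→11480, (C,hash)→14640, (B,merge)→114340, (C,nl_idx)→115520 …(+4); best=8680 via (D,hash)
  {ABD}: card=60000; try (B,hash)→9520, (D,hash)→15920, (A,hash)→17520, (B,merge)→57220, (D,merge)→110220, (A,merge)→183770 …(+3); best=9520 via (B,hash)
  {ACD}: card=16000; try (C,hash)→9920, (D,hash)→12820, (A,hash)→13920, (C,nl_idx)→48800, (C,merge)→57440, (D,merge)→57620 …(+4); best=9920 via (C,hash)
  {ABCD}: card=30000; try (B,hash)→26640, (D,hash)→27680, (A,hash)→42680, (C,hash)→70640, (D,merge)→234480, (B,merge)→250340 …(+7); best=26640 via (B,hash)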